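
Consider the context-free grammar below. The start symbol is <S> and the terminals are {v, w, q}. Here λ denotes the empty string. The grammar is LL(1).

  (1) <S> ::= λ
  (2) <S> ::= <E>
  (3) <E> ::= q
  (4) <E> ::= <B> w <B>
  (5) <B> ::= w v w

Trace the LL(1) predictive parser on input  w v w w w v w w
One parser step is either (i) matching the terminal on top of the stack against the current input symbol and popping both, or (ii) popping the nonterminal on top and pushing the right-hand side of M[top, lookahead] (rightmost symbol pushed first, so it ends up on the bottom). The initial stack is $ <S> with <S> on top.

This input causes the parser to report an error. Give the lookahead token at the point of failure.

w

step 1: stack=$ <S>  input=w v w w w v w w $  — expand <S> ::= <E>
step 2: stack=$ <E>  input=w v w w w v w w $  — expand <E> ::= <B> w <B>
step 3: stack=$ <B> w <B>  input=w v w w w v w w $  — expand <B> ::= w v w
step 4: stack=$ <B> w w v w  input=w v w w w v w w $  — match w
step 5: stack=$ <B> w w v  input=v w w w v w w $  — match v
step 6: stack=$ <B> w w  input=w w w v w w $  — match w
step 7: stack=$ <B> w  input=w w v w w $  — match w
step 8: stack=$ <B>  input=w v w w $  — expand <B> ::= w v w
step 9: stack=$ w v w  input=w v w w $  — match w
step 10: stack=$ w v  input=v w w $  — match v
step 11: stack=$ w  input=w w $  — match w
step 12: stack=$  input=w $  — error: stack empty but input remains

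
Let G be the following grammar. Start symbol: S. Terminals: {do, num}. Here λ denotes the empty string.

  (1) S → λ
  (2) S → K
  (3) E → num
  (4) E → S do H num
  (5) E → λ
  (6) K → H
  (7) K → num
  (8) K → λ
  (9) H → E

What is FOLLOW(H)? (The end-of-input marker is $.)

{$, do, num}

FIRST(S): from S→λ we get {λ}; from S→K we get {λ, do, num}. So FIRST(S) = {λ, do, num}.
FIRST(E): from E→num we get {num}; from E→S do H num we get {do, num}; from E→λ we get {λ}. So FIRST(E) = {λ, do, num}.
FIRST(H): from H→E we get {λ, do, num}. So FIRST(H) = {λ, do, num}.
FIRST(K): from K→H we get {λ, do, num}; from K→num we get {num}; from K→λ we get {λ}. So FIRST(K) = {λ, do, num}.
FOLLOW(S) includes $ since S is the start symbol.
FOLLOW(S): in E→S do H num, S is followed by do H num with FIRST {do}. Thus FOLLOW(S) = {$, do}.
FOLLOW(K): in S→K, the suffix after K is empty, so FOLLOW(K) ⊇ FOLLOW(S) = {$, do}. Thus FOLLOW(K) = {$, do}.
FOLLOW(H): in E→S do H num, H is followed by num with FIRST {num}; in K→H, the suffix after H is empty, so FOLLOW(H) ⊇ FOLLOW(K) = {$, do}. Thus FOLLOW(H) = {$, do, num}.
FOLLOW(E): in H→E, the suffix after E is empty, so FOLLOW(E) ⊇ FOLLOW(H) = {$, do, num}. Thus FOLLOW(E) = {$, do, num}.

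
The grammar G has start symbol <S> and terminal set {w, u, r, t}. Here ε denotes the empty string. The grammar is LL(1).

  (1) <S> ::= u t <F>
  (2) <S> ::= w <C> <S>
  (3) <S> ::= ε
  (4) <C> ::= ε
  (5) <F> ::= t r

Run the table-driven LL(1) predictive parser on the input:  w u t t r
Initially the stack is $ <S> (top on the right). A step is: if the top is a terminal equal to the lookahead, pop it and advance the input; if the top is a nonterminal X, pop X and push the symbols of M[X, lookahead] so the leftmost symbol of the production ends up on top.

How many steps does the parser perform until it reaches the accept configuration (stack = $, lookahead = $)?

9

step 1: stack=$ <S>  input=w u t t r $  — expand <S> ::= w <C> <S>
step 2: stack=$ <S> <C> w  input=w u t t r $  — match w
step 3: stack=$ <S> <C>  input=u t t r $  — expand <C> ::= ε
step 4: stack=$ <S>  input=u t t r $  — expand <S> ::= u t <F>
step 5: stack=$ <F> t u  input=u t t r $  — match u
step 6: stack=$ <F> t  input=t t r $  — match t
step 7: stack=$ <F>  input=t r $  — expand <F> ::= t r
step 8: stack=$ r t  input=t r $  — match t
step 9: stack=$ r  input=r $  — match r
Accept reached after 9 steps.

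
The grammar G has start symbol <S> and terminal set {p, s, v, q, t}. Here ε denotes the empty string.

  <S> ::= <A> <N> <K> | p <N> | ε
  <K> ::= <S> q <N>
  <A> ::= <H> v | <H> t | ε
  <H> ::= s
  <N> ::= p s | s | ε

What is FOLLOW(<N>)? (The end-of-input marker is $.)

{$, p, q, s}

FIRST(<H>) = {s}
FIRST(<N>) = {ε, p, s}
FIRST(<A>) = {ε, s}  (via <H> v, <H> t)
FIRST(<S>) = {ε, p, q, s}  (via <A> <N> <K>)
FIRST(<K>) = {p, q, s}  (via <S> q <N>)
FOLLOW(<S>) includes $ since <S> is the start symbol.
FOLLOW(<S>): in <K>::=<S> q <N>, <S> is followed by q <N> with FIRST {q}. Thus FOLLOW(<S>) = {$, q}.
FOLLOW(<K>): in <S>::=<A> <N> <K>, the suffix after <K> is empty, so FOLLOW(<K>) ⊇ FOLLOW(<S>) = {$, q}. Thus FOLLOW(<K>) = {$, q}.
FOLLOW(<A>): in <S>::=<A> <N> <K>, <A> is followed by <N> <K> with FIRST {p, q, s}. Thus FOLLOW(<A>) = {p, q, s}.
FOLLOW(<H>): in <A>::=<H> v, <H> is followed by v with FIRST {v}; in <A>::=<H> t, <H> is followed by t with FIRST {t}. Thus FOLLOW(<H>) = {t, v}.
FOLLOW(<N>): in <S>::=<A> <N> <K>, <N> is followed by <K> with FIRST {p, q, s}; in <S>::=p <N>, the suffix after <N> is empty, so FOLLOW(<N>) ⊇ FOLLOW(<S>) = {$, q}; in <K>::=<S> q <N>, the suffix after <N> is empty, so FOLLOW(<N>) ⊇ FOLLOW(<K>) = {$, q}. Thus FOLLOW(<N>) = {$, p, q, s}.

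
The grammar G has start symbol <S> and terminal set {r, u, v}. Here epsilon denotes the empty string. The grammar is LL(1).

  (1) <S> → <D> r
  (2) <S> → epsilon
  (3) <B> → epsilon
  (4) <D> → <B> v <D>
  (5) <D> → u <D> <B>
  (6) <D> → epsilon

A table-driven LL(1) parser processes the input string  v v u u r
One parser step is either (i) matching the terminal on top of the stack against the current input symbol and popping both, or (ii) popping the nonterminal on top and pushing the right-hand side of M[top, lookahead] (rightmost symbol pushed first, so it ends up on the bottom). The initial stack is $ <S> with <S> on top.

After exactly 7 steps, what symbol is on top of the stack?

<D>

step 1: stack=$ <S>  input=v v u u r $  — expand <S> → <D> r
step 2: stack=$ r <D>  input=v v u u r $  — expand <D> → <B> v <D>
step 3: stack=$ r <D> v <B>  input=v v u u r $  — expand <B> → epsilon
step 4: stack=$ r <D> v  input=v v u u r $  — match v
step 5: stack=$ r <D>  input=v u u r $  — expand <D> → <B> v <D>
step 6: stack=$ r <D> v <B>  input=v u u r $  — expand <B> → epsilon
step 7: stack=$ r <D> v  input=v u u r $  — match v
Stack after step 7: $ r <D> (top = <D>).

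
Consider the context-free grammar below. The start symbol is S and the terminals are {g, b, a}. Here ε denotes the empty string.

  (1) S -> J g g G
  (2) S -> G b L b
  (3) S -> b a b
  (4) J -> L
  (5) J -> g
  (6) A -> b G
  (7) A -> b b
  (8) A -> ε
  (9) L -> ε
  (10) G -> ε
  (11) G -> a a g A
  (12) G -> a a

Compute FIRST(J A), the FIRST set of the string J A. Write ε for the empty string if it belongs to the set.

FIRST(A) = {ε, b}
FIRST(L) = {ε}
FIRST(G) = {ε, a}
FIRST(J) = {ε, g}  (via L)
FIRST(S) = {a, b, g}  (via J g g G, G b L b)
FIRST(J A): take FIRST of each symbol in turn, carrying on past any symbol whose FIRST contains ε; result {ε, b, g}.

{ε, b, g}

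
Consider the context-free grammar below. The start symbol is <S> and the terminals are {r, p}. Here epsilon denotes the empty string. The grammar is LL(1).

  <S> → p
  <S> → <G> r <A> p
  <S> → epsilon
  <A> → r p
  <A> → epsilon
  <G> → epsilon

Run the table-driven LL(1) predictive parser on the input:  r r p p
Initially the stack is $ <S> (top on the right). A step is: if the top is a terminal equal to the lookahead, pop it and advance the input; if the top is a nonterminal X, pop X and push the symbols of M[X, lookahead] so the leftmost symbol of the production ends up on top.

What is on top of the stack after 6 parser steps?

p

step 1: stack=$ <S>  input=r r p p $  — expand <S> → <G> r <A> p
step 2: stack=$ p <A> r <G>  input=r r p p $  — expand <G> → epsilon
step 3: stack=$ p <A> r  input=r r p p $  — match r
step 4: stack=$ p <A>  input=r p p $  — expand <A> → r p
step 5: stack=$ p p r  input=r p p $  — match r
step 6: stack=$ p p  input=p p $  — match p
Stack after step 6: $ p (top = p).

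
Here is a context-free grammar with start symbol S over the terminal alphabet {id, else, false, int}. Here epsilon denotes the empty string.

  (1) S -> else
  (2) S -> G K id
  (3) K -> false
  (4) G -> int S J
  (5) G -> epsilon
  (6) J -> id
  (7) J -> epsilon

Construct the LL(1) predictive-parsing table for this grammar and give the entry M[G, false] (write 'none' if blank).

G -> epsilon

FIRST(K): from K->false we get {false}. So FIRST(K) = {false}.
FIRST(G): from G->int S J we get {int}; from G->epsilon we get {epsilon}. So FIRST(G) = {epsilon, int}.
FIRST(J): from J->id we get {id}; from J->epsilon we get {epsilon}. So FIRST(J) = {epsilon, id}.
FIRST(S): from S->else we get {else}; from S->G K id we get {false, int}. So FIRST(S) = {else, false, int}.
FOLLOW(S) includes $ since S is the start symbol.
FOLLOW(G): in S->G K id, G is followed by K id with FIRST {false}. Thus FOLLOW(G) = {false}.
For G -> int S J: FIRST(int S J) = {int}, so it goes in M[G, t] for t ∈ {int}.
For G -> epsilon: FIRST(epsilon) = {epsilon}, so it goes in M[G, t] for t ∈ {}; since epsilon ∈ FIRST, also for every t ∈ FOLLOW(G) = {false}.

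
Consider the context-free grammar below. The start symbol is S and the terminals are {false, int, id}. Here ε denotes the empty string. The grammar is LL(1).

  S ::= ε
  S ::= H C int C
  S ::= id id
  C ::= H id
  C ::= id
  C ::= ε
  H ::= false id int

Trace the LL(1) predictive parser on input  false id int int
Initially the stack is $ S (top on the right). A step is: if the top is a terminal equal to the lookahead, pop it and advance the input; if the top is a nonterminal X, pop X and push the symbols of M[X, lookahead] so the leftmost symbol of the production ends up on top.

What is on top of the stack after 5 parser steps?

C

     Stack                   Input               Action
  1  $ S                     false id int int $  expand S ::= H C int C
  2  $ C int C H             false id int int $  expand H ::= false id int
  3  $ C int C int id false  false id int int $  match false
  4  $ C int C int id        id int int $        match id
  5  $ C int C int           int int $           match int
Stack after step 5: $ C int C (top = C).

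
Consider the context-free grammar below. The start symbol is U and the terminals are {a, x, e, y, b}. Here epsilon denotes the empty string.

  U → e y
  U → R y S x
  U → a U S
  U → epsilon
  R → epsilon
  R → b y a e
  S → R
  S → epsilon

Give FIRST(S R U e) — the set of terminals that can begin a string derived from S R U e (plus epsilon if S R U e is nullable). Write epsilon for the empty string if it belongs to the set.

FIRST(R): from R→epsilon we get {epsilon}; from R→b y a e we get {b}. So FIRST(R) = {epsilon, b}.
FIRST(U): from U→e y we get {e}; from U→R y S x we get {b, y}; from U→a U S we get {a}; from U→epsilon we get {epsilon}. So FIRST(U) = {epsilon, a, b, e, y}.
FIRST(S): from S→R we get {epsilon, b}; from S→epsilon we get {epsilon}. So FIRST(S) = {epsilon, b}.
FIRST(S R U e): take FIRST of each symbol in turn, carrying on past any symbol whose FIRST contains epsilon; result {a, b, e, y}.

{a, b, e, y}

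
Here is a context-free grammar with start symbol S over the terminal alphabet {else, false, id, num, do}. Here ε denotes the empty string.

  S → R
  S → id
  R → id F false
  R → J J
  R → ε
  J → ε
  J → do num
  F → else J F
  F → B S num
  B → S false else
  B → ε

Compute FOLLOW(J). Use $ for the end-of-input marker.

FIRST(J) = {ε, do}
FIRST(R) = {ε, do, id}  (via J J)
FIRST(S) = {ε, do, id}  (via R)
FIRST(B) = {ε, do, false, id}  (via S false else)
FIRST(F) = {do, else, false, id, num}  (via B S num)
FOLLOW(S) includes $ since S is the start symbol.
FOLLOW(S): in F→B S num, S is followed by num with FIRST {num}; in B→S false else, S is followed by false else with FIRST {false}. Thus FOLLOW(S) = {$, false, num}.
FOLLOW(R): in S→R, the suffix after R is empty, so FOLLOW(R) ⊇ FOLLOW(S) = {$, false, num}. Thus FOLLOW(R) = {$, false, num}.
FOLLOW(J): in R→J J (occurrence 1), J is followed by J with FIRST {ε, do}; in R→J J (occurrence 1), the suffix after J is nullable, so FOLLOW(J) ⊇ FOLLOW(R) = {$, false, num}; in R→J J (occurrence 2), the suffix after J is empty, so FOLLOW(J) ⊇ FOLLOW(R) = {$, false, num}; in F→else J F, J is followed by F with FIRST {do, else, false, id, num}. Thus FOLLOW(J) = {$, do, else, false, id, num}.
FOLLOW(F): in R→id F false, F is followed by false with FIRST {false}; in F→else J F, the suffix after F is empty (adds nothing new). Thus FOLLOW(F) = {false}.
FOLLOW(B): in F→B S num, B is followed by S num with FIRST {do, id, num}. Thus FOLLOW(B) = {do, id, num}.

{$, do, else, false, id, num}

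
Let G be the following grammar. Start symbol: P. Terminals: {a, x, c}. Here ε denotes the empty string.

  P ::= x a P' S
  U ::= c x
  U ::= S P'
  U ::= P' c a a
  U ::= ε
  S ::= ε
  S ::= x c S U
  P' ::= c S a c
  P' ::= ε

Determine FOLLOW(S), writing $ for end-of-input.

FIRST(P) = {x}
FIRST(S) = {ε, x}
FIRST(P') = {ε, c}
FIRST(U) = {ε, c, x}  (via S P', P' c a a)
FOLLOW(P) includes $ since P is the start symbol.
FOLLOW(P): P appears on no right-hand side. Thus FOLLOW(P) = {$}.
FOLLOW(U): in S::=x c S U, the suffix after U is empty, so FOLLOW(U) ⊇ FOLLOW(S) = {$, a, c, x}. Thus FOLLOW(U) = {$, a, c, x}.
FOLLOW(S): in P::=x a P' S, the suffix after S is empty, so FOLLOW(S) ⊇ FOLLOW(P) = {$}; in U::=S P', S is followed by P' with FIRST {ε, c}; in U::=S P', the suffix after S is nullable, so FOLLOW(S) ⊇ FOLLOW(U) = {$, a, c, x}; in S::=x c S U, S is followed by U with FIRST {ε, c, x}; in S::=x c S U, the suffix after S is nullable (adds nothing new); in P'::=c S a c, S is followed by a c with FIRST {a}. Thus FOLLOW(S) = {$, a, c, x}.
FOLLOW(P'): in P::=x a P' S, P' is followed by S with FIRST {ε, x}; in P::=x a P' S, the suffix after P' is nullable, so FOLLOW(P') ⊇ FOLLOW(P) = {$}; in U::=S P', the suffix after P' is empty, so FOLLOW(P') ⊇ FOLLOW(U) = {$, a, c, x}; in U::=P' c a a, P' is followed by c a a with FIRST {c}. Thus FOLLOW(P') = {$, a, c, x}.

{$, a, c, x}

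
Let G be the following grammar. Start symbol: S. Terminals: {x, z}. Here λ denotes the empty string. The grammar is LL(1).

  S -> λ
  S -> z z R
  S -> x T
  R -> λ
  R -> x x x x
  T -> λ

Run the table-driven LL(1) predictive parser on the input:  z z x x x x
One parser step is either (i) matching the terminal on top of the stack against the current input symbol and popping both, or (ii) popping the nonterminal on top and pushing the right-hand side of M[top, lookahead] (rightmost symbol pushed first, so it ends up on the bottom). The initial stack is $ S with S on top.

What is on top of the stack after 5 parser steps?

x

     Stack      Input          Action
  1  $ S        z z x x x x $  expand S -> z z R
  2  $ R z z    z z x x x x $  match z
  3  $ R z      z x x x x $    match z
  4  $ R        x x x x $      expand R -> x x x x
  5  $ x x x x  x x x x $      match x
Stack after step 5: $ x x x (top = x).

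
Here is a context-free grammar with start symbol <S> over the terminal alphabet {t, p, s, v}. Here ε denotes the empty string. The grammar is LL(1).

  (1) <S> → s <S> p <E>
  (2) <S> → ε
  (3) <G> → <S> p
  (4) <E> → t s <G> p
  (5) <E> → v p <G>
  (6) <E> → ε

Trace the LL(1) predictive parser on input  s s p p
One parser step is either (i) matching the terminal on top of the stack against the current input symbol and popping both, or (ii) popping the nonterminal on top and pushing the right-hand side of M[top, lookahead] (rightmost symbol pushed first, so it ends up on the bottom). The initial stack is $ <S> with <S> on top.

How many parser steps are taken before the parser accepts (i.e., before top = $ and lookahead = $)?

9

     Stack                Input      Action
  1  $ <S>                s s p p $  expand <S> → s <S> p <E>
  2  $ <E> p <S> s        s s p p $  match s
  3  $ <E> p <S>          s p p $    expand <S> → s <S> p <E>
  4  $ <E> p <E> p <S> s  s p p $    match s
  5  $ <E> p <E> p <S>    p p $      expand <S> → ε
  6  $ <E> p <E> p        p p $      match p
  7  $ <E> p <E>          p $        expand <E> → ε
  8  $ <E> p              p $        match p
  9  $ <E>                $          expand <E> → ε
Accept reached after 9 steps.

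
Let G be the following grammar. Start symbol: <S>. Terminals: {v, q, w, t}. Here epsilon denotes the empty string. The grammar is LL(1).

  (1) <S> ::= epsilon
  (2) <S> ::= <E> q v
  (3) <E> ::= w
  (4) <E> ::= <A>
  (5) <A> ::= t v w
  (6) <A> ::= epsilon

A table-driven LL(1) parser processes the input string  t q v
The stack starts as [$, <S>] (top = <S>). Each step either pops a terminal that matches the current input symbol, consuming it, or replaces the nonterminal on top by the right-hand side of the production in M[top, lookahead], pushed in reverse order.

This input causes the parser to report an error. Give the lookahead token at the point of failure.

step 1: stack=$ <S>  input=t q v $  — expand <S> ::= <E> q v
step 2: stack=$ v q <E>  input=t q v $  — expand <E> ::= <A>
step 3: stack=$ v q <A>  input=t q v $  — expand <A> ::= t v w
step 4: stack=$ v q w v t  input=t q v $  — match t
step 5: stack=$ v q w v  input=q v $  — error: top is terminal v but lookahead is q

q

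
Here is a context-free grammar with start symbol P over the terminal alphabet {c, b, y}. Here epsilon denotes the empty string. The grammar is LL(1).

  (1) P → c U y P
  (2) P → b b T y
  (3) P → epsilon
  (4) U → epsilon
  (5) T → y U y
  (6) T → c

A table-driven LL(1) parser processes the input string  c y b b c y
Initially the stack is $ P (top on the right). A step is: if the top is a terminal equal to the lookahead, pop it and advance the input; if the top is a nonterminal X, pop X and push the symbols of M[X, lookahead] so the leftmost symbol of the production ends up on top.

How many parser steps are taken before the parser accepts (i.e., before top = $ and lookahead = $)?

      Stack      Input          Action
   1  $ P        c y b b c y $  expand P → c U y P
   2  $ P y U c  c y b b c y $  match c
   3  $ P y U    y b b c y $    expand U → epsilon
   4  $ P y      y b b c y $    match y
   5  $ P        b b c y $      expand P → b b T y
   6  $ y T b b  b b c y $      match b
   7  $ y T b    b c y $        match b
   8  $ y T      c y $          expand T → c
   9  $ y c      c y $          match c
  10  $ y        y $            match y
Accept reached after 10 steps.

10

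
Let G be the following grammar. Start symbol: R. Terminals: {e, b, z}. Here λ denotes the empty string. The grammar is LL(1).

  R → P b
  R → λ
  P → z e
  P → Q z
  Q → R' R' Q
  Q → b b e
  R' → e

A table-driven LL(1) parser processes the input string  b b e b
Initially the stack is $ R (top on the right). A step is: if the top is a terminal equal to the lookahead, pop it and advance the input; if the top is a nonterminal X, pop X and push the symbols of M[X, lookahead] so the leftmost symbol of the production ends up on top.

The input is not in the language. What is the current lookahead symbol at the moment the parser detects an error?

b

     Stack        Input      Action
  1  $ R          b b e b $  expand R → P b
  2  $ b P        b b e b $  expand P → Q z
  3  $ b z Q      b b e b $  expand Q → b b e
  4  $ b z e b b  b b e b $  match b
  5  $ b z e b    b e b $    match b
  6  $ b z e      e b $      match e
  7  $ b z        b $        error: top is terminal z but lookahead is b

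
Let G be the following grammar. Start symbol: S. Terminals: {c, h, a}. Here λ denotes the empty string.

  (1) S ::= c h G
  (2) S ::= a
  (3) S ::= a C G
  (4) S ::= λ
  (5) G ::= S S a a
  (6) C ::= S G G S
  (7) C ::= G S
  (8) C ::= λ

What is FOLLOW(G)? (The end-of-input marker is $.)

FIRST(S): from S::=c h G we get {c}; from S::=a we get {a}; from S::=a C G we get {a}; from S::=λ we get {λ}. So FIRST(S) = {λ, a, c}.
FIRST(G): from G::=S S a a we get {a, c}. So FIRST(G) = {a, c}.
FIRST(C): from C::=S G G S we get {a, c}; from C::=G S we get {a, c}; from C::=λ we get {λ}. So FIRST(C) = {λ, a, c}.
FOLLOW(S) includes $ since S is the start symbol.
FOLLOW(C): in S::=a C G, C is followed by G with FIRST {a, c}. Thus FOLLOW(C) = {a, c}.
FOLLOW(S): in G::=S S a a (occurrence 1), S is followed by S a a with FIRST {a, c}; in G::=S S a a (occurrence 2), S is followed by a a with FIRST {a}; in C::=S G G S (occurrence 1), S is followed by G G S with FIRST {a, c}; in C::=S G G S (occurrence 2), the suffix after S is empty, so FOLLOW(S) ⊇ FOLLOW(C) = {a, c}; in C::=G S, the suffix after S is empty, so FOLLOW(S) ⊇ FOLLOW(C) = {a, c}. Thus FOLLOW(S) = {$, a, c}.
FOLLOW(G): in S::=c h G, the suffix after G is empty, so FOLLOW(G) ⊇ FOLLOW(S) = {$, a, c}; in S::=a C G, the suffix after G is empty, so FOLLOW(G) ⊇ FOLLOW(S) = {$, a, c}; in C::=S G G S (occurrence 1), G is followed by G S with FIRST {a, c}; in C::=S G G S (occurrence 2), G is followed by S with FIRST {λ, a, c}; in C::=S G G S (occurrence 2), the suffix after G is nullable, so FOLLOW(G) ⊇ FOLLOW(C) = {a, c}; in C::=G S, G is followed by S with FIRST {λ, a, c}; in C::=G S, the suffix after G is nullable, so FOLLOW(G) ⊇ FOLLOW(C) = {a, c}. Thus FOLLOW(G) = {$, a, c}.

{$, a, c}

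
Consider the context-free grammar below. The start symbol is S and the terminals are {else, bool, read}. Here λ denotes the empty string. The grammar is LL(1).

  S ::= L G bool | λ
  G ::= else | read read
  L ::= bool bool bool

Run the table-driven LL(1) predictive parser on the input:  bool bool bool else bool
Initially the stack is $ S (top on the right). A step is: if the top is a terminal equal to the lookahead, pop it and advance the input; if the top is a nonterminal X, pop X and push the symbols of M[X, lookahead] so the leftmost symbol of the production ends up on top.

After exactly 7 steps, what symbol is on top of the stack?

     Stack                    Input                       Action
  1  $ S                      bool bool bool else bool $  expand S ::= L G bool
  2  $ bool G L               bool bool bool else bool $  expand L ::= bool bool bool
  3  $ bool G bool bool bool  bool bool bool else bool $  match bool
  4  $ bool G bool bool       bool bool else bool $       match bool
  5  $ bool G bool            bool else bool $            match bool
  6  $ bool G                 else bool $                 expand G ::= else
  7  $ bool else              else bool $                 match else
Stack after step 7: $ bool (top = bool).

bool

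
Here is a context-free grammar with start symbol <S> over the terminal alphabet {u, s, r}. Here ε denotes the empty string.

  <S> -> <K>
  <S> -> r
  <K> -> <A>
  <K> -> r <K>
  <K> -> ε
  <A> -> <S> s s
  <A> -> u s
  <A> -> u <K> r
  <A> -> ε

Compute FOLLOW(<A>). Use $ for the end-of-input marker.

{$, r, s}

FIRST(<S>): from <S>-><K> we get {ε, r, s, u}; from <S>->r we get {r}. So FIRST(<S>) = {ε, r, s, u}.
FIRST(<A>): from <A>-><S> s s we get {r, s, u}; from <A>->u s we get {u}; from <A>->u <K> r we get {u}; from <A>->ε we get {ε}. So FIRST(<A>) = {ε, r, s, u}.
FIRST(<K>): from <K>-><A> we get {ε, r, s, u}; from <K>->r <K> we get {r}; from <K>->ε we get {ε}. So FIRST(<K>) = {ε, r, s, u}.
FOLLOW(<S>) includes $ since <S> is the start symbol.
FOLLOW(<S>): in <A>-><S> s s, <S> is followed by s s with FIRST {s}. Thus FOLLOW(<S>) = {$, s}.
FOLLOW(<K>): in <S>-><K>, the suffix after <K> is empty, so FOLLOW(<K>) ⊇ FOLLOW(<S>) = {$, s}; in <K>->r <K>, the suffix after <K> is empty (adds nothing new); in <A>->u <K> r, <K> is followed by r with FIRST {r}. Thus FOLLOW(<K>) = {$, r, s}.
FOLLOW(<A>): in <K>-><A>, the suffix after <A> is empty, so FOLLOW(<A>) ⊇ FOLLOW(<K>) = {$, r, s}. Thus FOLLOW(<A>) = {$, r, s}.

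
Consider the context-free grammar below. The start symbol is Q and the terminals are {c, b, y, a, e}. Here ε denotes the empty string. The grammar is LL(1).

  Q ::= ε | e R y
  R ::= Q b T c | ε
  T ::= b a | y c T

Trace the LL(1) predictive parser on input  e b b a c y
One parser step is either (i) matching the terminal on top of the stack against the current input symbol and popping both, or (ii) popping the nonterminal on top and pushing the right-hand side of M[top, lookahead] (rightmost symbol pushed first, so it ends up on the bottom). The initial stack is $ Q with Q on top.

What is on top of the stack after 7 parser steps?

a

     Stack        Input          Action
  1  $ Q          e b b a c y $  expand Q ::= e R y
  2  $ y R e      e b b a c y $  match e
  3  $ y R        b b a c y $    expand R ::= Q b T c
  4  $ y c T b Q  b b a c y $    expand Q ::= ε
  5  $ y c T b    b b a c y $    match b
  6  $ y c T      b a c y $      expand T ::= b a
  7  $ y c a b    b a c y $      match b
Stack after step 7: $ y c a (top = a).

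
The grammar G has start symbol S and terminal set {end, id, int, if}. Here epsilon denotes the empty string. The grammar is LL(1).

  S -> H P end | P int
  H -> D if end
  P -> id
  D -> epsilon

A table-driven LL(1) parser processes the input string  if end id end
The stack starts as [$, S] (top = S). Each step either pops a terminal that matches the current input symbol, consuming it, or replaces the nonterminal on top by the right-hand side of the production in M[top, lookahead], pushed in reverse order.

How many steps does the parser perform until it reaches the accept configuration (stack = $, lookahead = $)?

step 1: stack=$ S  input=if end id end $  — expand S -> H P end
step 2: stack=$ end P H  input=if end id end $  — expand H -> D if end
step 3: stack=$ end P end if D  input=if end id end $  — expand D -> epsilon
step 4: stack=$ end P end if  input=if end id end $  — match if
step 5: stack=$ end P end  input=end id end $  — match end
step 6: stack=$ end P  input=id end $  — expand P -> id
step 7: stack=$ end id  input=id end $  — match id
step 8: stack=$ end  input=end $  — match end
Accept reached after 8 steps.

8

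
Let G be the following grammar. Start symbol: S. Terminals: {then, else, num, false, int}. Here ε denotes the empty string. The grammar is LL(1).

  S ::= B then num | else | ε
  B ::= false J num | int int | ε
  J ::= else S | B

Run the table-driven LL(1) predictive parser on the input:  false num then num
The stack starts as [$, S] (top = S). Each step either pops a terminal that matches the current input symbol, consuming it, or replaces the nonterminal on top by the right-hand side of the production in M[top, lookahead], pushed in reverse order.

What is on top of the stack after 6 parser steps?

then

step 1: stack=$ S  input=false num then num $  — expand S ::= B then num
step 2: stack=$ num then B  input=false num then num $  — expand B ::= false J num
step 3: stack=$ num then num J false  input=false num then num $  — match false
step 4: stack=$ num then num J  input=num then num $  — expand J ::= B
step 5: stack=$ num then num B  input=num then num $  — expand B ::= ε
step 6: stack=$ num then num  input=num then num $  — match num
Stack after step 6: $ num then (top = then).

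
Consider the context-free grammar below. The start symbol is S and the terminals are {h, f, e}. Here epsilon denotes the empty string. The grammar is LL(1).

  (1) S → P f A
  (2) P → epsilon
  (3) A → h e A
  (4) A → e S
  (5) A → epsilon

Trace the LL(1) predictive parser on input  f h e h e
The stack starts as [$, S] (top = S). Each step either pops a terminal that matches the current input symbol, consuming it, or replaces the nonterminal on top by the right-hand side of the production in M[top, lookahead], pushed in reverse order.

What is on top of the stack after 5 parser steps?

e

step 1: stack=$ S  input=f h e h e $  — expand S → P f A
step 2: stack=$ A f P  input=f h e h e $  — expand P → epsilon
step 3: stack=$ A f  input=f h e h e $  — match f
step 4: stack=$ A  input=h e h e $  — expand A → h e A
step 5: stack=$ A e h  input=h e h e $  — match h
Stack after step 5: $ A e (top = e).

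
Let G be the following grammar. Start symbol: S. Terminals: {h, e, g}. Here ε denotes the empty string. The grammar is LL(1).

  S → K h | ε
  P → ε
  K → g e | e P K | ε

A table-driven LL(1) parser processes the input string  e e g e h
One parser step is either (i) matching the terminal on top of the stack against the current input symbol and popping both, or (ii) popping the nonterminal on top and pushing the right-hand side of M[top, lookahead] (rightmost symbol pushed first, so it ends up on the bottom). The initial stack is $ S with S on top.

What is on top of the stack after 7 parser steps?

step 1: stack=$ S  input=e e g e h $  — expand S → K h
step 2: stack=$ h K  input=e e g e h $  — expand K → e P K
step 3: stack=$ h K P e  input=e e g e h $  — match e
step 4: stack=$ h K P  input=e g e h $  — expand P → ε
step 5: stack=$ h K  input=e g e h $  — expand K → e P K
step 6: stack=$ h K P e  input=e g e h $  — match e
step 7: stack=$ h K P  input=g e h $  — expand P → ε
Stack after step 7: $ h K (top = K).

K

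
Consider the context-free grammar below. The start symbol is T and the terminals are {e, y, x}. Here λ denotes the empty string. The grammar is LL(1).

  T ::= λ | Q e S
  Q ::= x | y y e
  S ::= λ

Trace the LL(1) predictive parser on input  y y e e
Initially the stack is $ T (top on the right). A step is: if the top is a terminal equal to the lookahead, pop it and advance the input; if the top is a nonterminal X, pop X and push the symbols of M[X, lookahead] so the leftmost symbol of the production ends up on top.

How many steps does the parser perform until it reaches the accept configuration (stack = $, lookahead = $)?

7

     Stack        Input      Action
  1  $ T          y y e e $  expand T ::= Q e S
  2  $ S e Q      y y e e $  expand Q ::= y y e
  3  $ S e e y y  y y e e $  match y
  4  $ S e e y    y e e $    match y
  5  $ S e e      e e $      match e
  6  $ S e        e $        match e
  7  $ S          $          expand S ::= λ
Accept reached after 7 steps.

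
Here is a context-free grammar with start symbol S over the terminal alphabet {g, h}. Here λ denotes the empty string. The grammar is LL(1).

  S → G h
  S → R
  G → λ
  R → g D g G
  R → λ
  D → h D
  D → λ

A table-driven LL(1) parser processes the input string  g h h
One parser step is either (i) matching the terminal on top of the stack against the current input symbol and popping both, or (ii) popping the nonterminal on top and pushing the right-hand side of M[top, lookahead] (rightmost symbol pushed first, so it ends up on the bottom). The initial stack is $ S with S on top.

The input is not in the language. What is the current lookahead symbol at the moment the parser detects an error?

$

     Stack      Input    Action
  1  $ S        g h h $  expand S → R
  2  $ R        g h h $  expand R → g D g G
  3  $ G g D g  g h h $  match g
  4  $ G g D    h h $    expand D → h D
  5  $ G g D h  h h $    match h
  6  $ G g D    h $      expand D → h D
  7  $ G g D h  h $      match h
  8  $ G g D    $        error: M[D, $] is empty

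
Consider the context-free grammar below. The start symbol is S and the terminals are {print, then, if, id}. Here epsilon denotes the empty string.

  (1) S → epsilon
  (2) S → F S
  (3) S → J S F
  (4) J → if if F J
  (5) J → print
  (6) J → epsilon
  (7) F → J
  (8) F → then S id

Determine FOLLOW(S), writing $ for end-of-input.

{$, id, if, print, then}

FIRST(J): from J→if if F J we get {if}; from J→print we get {print}; from J→epsilon we get {epsilon}. So FIRST(J) = {epsilon, if, print}.
FIRST(F): from F→J we get {epsilon, if, print}; from F→then S id we get {then}. So FIRST(F) = {epsilon, if, print, then}.
FIRST(S): from S→epsilon we get {epsilon}; from S→F S we get {epsilon, if, print, then}; from S→J S F we get {epsilon, if, print, then}. So FIRST(S) = {epsilon, if, print, then}.
FOLLOW(S) includes $ since S is the start symbol.
FOLLOW(S): in S→F S, the suffix after S is empty (adds nothing new); in S→J S F, S is followed by F with FIRST {epsilon, if, print, then}; in S→J S F, the suffix after S is nullable (adds nothing new); in F→then S id, S is followed by id with FIRST {id}. Thus FOLLOW(S) = {$, id, if, print, then}.
FOLLOW(J): in S→J S F, J is followed by S F with FIRST {epsilon, if, print, then}; in S→J S F, the suffix after J is nullable, so FOLLOW(J) ⊇ FOLLOW(S) = {$, id, if, print, then}; in J→if if F J, the suffix after J is empty (adds nothing new); in F→J, the suffix after J is empty, so FOLLOW(J) ⊇ FOLLOW(F) = {$, id, if, print, then}. Thus FOLLOW(J) = {$, id, if, print, then}.
FOLLOW(F): in S→F S, F is followed by S with FIRST {epsilon, if, print, then}; in S→F S, the suffix after F is nullable, so FOLLOW(F) ⊇ FOLLOW(S) = {$, id, if, print, then}; in S→J S F, the suffix after F is empty, so FOLLOW(F) ⊇ FOLLOW(S) = {$, id, if, print, then}; in J→if if F J, F is followed by J with FIRST {epsilon, if, print}; in J→if if F J, the suffix after F is nullable, so FOLLOW(F) ⊇ FOLLOW(J) = {$, id, if, print, then}. Thus FOLLOW(F) = {$, id, if, print, then}.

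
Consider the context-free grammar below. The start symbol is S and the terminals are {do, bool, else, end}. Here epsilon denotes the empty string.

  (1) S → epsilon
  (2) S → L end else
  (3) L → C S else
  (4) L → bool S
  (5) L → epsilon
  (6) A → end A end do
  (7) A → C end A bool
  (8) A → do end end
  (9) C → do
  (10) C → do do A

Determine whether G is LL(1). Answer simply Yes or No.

FIRST(S) = {epsilon, bool, do, end}
FIRST(L) = {epsilon, bool, do}
FIRST(A) = {do, end}
FIRST(C) = {do}
FOLLOW(S) = {$, else, end}
FOLLOW(L) = {end}
FOLLOW(A) = {bool, do, else, end}
FOLLOW(C) = {bool, do, else, end}
Cell M[A, do] receives both A → C end A bool and A → do end end — the grammar is not LL(1).

No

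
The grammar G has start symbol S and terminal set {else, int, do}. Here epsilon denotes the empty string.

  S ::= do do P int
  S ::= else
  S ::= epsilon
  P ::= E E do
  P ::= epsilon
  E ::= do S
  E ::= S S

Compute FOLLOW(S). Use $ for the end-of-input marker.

{$, do, else}

FIRST(S) = {epsilon, do, else}
FIRST(E) = {epsilon, do, else}  (via S S)
FIRST(P) = {epsilon, do, else}  (via E E do)
FOLLOW(S) includes $ since S is the start symbol.
FOLLOW(P): in S::=do do P int, P is followed by int with FIRST {int}. Thus FOLLOW(P) = {int}.
FOLLOW(E): in P::=E E do (occurrence 1), E is followed by E do with FIRST {do, else}; in P::=E E do (occurrence 2), E is followed by do with FIRST {do}. Thus FOLLOW(E) = {do, else}.
FOLLOW(S): in E::=do S, the suffix after S is empty, so FOLLOW(S) ⊇ FOLLOW(E) = {do, else}; in E::=S S (occurrence 1), S is followed by S with FIRST {epsilon, do, else}; in E::=S S (occurrence 1), the suffix after S is nullable, so FOLLOW(S) ⊇ FOLLOW(E) = {do, else}; in E::=S S (occurrence 2), the suffix after S is empty, so FOLLOW(S) ⊇ FOLLOW(E) = {do, else}. Thus FOLLOW(S) = {$, do, else}.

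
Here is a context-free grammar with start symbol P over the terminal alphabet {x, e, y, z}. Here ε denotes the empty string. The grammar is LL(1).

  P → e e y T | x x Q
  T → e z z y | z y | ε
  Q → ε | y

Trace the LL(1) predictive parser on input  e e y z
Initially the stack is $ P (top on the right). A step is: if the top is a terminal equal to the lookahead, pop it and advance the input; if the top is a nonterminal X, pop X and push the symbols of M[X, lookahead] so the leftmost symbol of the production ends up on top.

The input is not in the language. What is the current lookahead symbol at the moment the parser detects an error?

step 1: stack=$ P  input=e e y z $  — expand P → e e y T
step 2: stack=$ T y e e  input=e e y z $  — match e
step 3: stack=$ T y e  input=e y z $  — match e
step 4: stack=$ T y  input=y z $  — match y
step 5: stack=$ T  input=z $  — expand T → z y
step 6: stack=$ y z  input=z $  — match z
step 7: stack=$ y  input=$  — error: top is terminal y but lookahead is $

$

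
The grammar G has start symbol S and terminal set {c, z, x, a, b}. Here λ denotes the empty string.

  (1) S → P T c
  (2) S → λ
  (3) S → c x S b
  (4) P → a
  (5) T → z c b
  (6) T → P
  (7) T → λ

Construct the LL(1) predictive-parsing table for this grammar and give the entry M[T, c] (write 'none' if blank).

FIRST(P) = {a}
FIRST(S) = {λ, a, c}  (via P T c)
FIRST(T) = {λ, a, z}  (via P)
FOLLOW(S) includes $ since S is the start symbol.
FOLLOW(T): in S→P T c, T is followed by c with FIRST {c}. Thus FOLLOW(T) = {c}.
For T → z c b: FIRST(z c b) = {z}, so it goes in M[T, t] for t ∈ {z}.
For T → P: FIRST(P) = {a}, so it goes in M[T, t] for t ∈ {a}.
For T → λ: FIRST(λ) = {λ}, so it goes in M[T, t] for t ∈ {}; since λ ∈ FIRST, also for every t ∈ FOLLOW(T) = {c}.

T → λ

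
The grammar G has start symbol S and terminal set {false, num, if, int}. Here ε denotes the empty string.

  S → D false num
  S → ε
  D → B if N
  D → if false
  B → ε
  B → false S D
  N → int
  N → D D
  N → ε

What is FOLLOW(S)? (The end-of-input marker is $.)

FIRST(B): from B→ε we get {ε}; from B→false S D we get {false}. So FIRST(B) = {ε, false}.
FIRST(D): from D→B if N we get {false, if}; from D→if false we get {if}. So FIRST(D) = {false, if}.
FIRST(S): from S→D false num we get {false, if}; from S→ε we get {ε}. So FIRST(S) = {ε, false, if}.
FIRST(N): from N→int we get {int}; from N→D D we get {false, if}; from N→ε we get {ε}. So FIRST(N) = {ε, false, if, int}.
FOLLOW(S) includes $ since S is the start symbol.
FOLLOW(S): in B→false S D, S is followed by D with FIRST {false, if}. Thus FOLLOW(S) = {$, false, if}.
FOLLOW(B): in D→B if N, B is followed by if N with FIRST {if}. Thus FOLLOW(B) = {if}.
FOLLOW(D): in S→D false num, D is followed by false num with FIRST {false}; in B→false S D, the suffix after D is empty, so FOLLOW(D) ⊇ FOLLOW(B) = {if}; in N→D D (occurrence 1), D is followed by D with FIRST {false, if}; in N→D D (occurrence 2), the suffix after D is empty, so FOLLOW(D) ⊇ FOLLOW(N) = {false, if}. Thus FOLLOW(D) = {false, if}.
FOLLOW(N): in D→B if N, the suffix after N is empty, so FOLLOW(N) ⊇ FOLLOW(D) = {false, if}. Thus FOLLOW(N) = {false, if}.

{$, false, if}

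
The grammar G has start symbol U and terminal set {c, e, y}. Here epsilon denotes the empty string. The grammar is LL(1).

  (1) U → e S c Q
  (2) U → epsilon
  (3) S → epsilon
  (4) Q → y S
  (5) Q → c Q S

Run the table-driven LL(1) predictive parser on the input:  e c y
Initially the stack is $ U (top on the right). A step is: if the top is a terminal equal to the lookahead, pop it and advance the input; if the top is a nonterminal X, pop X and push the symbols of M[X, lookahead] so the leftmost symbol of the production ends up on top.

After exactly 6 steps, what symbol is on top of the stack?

     Stack      Input    Action
  1  $ U        e c y $  expand U → e S c Q
  2  $ Q c S e  e c y $  match e
  3  $ Q c S    c y $    expand S → epsilon
  4  $ Q c      c y $    match c
  5  $ Q        y $      expand Q → y S
  6  $ S y      y $      match y
Stack after step 6: $ S (top = S).

S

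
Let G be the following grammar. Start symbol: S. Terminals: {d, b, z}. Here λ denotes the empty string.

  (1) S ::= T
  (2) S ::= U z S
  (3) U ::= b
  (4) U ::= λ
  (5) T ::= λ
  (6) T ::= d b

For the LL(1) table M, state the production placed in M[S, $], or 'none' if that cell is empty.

FIRST(U) = {λ, b}
FIRST(T) = {λ, d}
FIRST(S) = {λ, b, d, z}  (via T, U z S)
FOLLOW(S) includes $ since S is the start symbol.
FOLLOW(S): in S::=U z S, the suffix after S is empty (adds nothing new). Thus FOLLOW(S) = {$}.
For S ::= T: FIRST(T) = {λ, d}, so it goes in M[S, t] for t ∈ {d}; since λ ∈ FIRST, also for every t ∈ FOLLOW(S) = {$}.
For S ::= U z S: FIRST(U z S) = {b, z}, so it goes in M[S, t] for t ∈ {b, z}.

S ::= T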